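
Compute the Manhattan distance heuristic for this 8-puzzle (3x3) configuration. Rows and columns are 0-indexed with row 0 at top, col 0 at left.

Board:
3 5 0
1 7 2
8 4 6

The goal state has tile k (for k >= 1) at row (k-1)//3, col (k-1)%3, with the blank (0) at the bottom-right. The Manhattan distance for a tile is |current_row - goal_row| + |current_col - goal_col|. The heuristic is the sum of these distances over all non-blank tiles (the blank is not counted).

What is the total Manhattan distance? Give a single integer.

Answer: 12

Derivation:
Tile 3: at (0,0), goal (0,2), distance |0-0|+|0-2| = 2
Tile 5: at (0,1), goal (1,1), distance |0-1|+|1-1| = 1
Tile 1: at (1,0), goal (0,0), distance |1-0|+|0-0| = 1
Tile 7: at (1,1), goal (2,0), distance |1-2|+|1-0| = 2
Tile 2: at (1,2), goal (0,1), distance |1-0|+|2-1| = 2
Tile 8: at (2,0), goal (2,1), distance |2-2|+|0-1| = 1
Tile 4: at (2,1), goal (1,0), distance |2-1|+|1-0| = 2
Tile 6: at (2,2), goal (1,2), distance |2-1|+|2-2| = 1
Sum: 2 + 1 + 1 + 2 + 2 + 1 + 2 + 1 = 12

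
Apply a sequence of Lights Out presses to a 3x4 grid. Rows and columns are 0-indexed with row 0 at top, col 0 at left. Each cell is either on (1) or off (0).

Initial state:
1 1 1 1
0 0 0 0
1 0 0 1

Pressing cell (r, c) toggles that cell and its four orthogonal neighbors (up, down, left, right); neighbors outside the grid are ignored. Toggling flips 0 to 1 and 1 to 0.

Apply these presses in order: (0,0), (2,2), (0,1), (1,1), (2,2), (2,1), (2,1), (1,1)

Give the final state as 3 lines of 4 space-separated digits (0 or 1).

After press 1 at (0,0):
0 0 1 1
1 0 0 0
1 0 0 1

After press 2 at (2,2):
0 0 1 1
1 0 1 0
1 1 1 0

After press 3 at (0,1):
1 1 0 1
1 1 1 0
1 1 1 0

After press 4 at (1,1):
1 0 0 1
0 0 0 0
1 0 1 0

After press 5 at (2,2):
1 0 0 1
0 0 1 0
1 1 0 1

After press 6 at (2,1):
1 0 0 1
0 1 1 0
0 0 1 1

After press 7 at (2,1):
1 0 0 1
0 0 1 0
1 1 0 1

After press 8 at (1,1):
1 1 0 1
1 1 0 0
1 0 0 1

Answer: 1 1 0 1
1 1 0 0
1 0 0 1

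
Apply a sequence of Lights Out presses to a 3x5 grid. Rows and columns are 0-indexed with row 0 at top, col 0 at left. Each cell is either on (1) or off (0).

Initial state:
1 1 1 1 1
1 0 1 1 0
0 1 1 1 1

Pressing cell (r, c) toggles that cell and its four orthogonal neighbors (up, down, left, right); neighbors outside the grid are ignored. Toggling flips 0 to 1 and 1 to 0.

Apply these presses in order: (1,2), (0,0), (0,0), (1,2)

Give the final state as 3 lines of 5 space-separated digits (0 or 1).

Answer: 1 1 1 1 1
1 0 1 1 0
0 1 1 1 1

Derivation:
After press 1 at (1,2):
1 1 0 1 1
1 1 0 0 0
0 1 0 1 1

After press 2 at (0,0):
0 0 0 1 1
0 1 0 0 0
0 1 0 1 1

After press 3 at (0,0):
1 1 0 1 1
1 1 0 0 0
0 1 0 1 1

After press 4 at (1,2):
1 1 1 1 1
1 0 1 1 0
0 1 1 1 1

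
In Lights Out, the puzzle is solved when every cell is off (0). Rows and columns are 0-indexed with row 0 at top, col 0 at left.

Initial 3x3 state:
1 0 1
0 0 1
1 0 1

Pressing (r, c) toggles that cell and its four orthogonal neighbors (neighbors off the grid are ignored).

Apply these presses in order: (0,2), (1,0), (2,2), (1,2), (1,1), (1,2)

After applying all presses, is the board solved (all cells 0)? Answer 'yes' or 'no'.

Answer: yes

Derivation:
After press 1 at (0,2):
1 1 0
0 0 0
1 0 1

After press 2 at (1,0):
0 1 0
1 1 0
0 0 1

After press 3 at (2,2):
0 1 0
1 1 1
0 1 0

After press 4 at (1,2):
0 1 1
1 0 0
0 1 1

After press 5 at (1,1):
0 0 1
0 1 1
0 0 1

After press 6 at (1,2):
0 0 0
0 0 0
0 0 0

Lights still on: 0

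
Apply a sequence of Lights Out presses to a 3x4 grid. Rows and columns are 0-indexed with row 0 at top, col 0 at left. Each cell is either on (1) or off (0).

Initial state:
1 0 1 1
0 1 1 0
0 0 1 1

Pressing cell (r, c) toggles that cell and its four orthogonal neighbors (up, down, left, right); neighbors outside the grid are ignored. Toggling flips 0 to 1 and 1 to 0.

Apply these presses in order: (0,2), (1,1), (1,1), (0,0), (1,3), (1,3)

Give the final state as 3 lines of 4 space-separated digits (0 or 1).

After press 1 at (0,2):
1 1 0 0
0 1 0 0
0 0 1 1

After press 2 at (1,1):
1 0 0 0
1 0 1 0
0 1 1 1

After press 3 at (1,1):
1 1 0 0
0 1 0 0
0 0 1 1

After press 4 at (0,0):
0 0 0 0
1 1 0 0
0 0 1 1

After press 5 at (1,3):
0 0 0 1
1 1 1 1
0 0 1 0

After press 6 at (1,3):
0 0 0 0
1 1 0 0
0 0 1 1

Answer: 0 0 0 0
1 1 0 0
0 0 1 1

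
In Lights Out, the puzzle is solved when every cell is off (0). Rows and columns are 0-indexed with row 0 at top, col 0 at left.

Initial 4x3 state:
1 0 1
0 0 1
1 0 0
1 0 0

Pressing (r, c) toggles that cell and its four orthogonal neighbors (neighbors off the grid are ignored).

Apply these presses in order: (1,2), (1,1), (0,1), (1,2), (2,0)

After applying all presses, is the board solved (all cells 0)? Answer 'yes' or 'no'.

Answer: yes

Derivation:
After press 1 at (1,2):
1 0 0
0 1 0
1 0 1
1 0 0

After press 2 at (1,1):
1 1 0
1 0 1
1 1 1
1 0 0

After press 3 at (0,1):
0 0 1
1 1 1
1 1 1
1 0 0

After press 4 at (1,2):
0 0 0
1 0 0
1 1 0
1 0 0

After press 5 at (2,0):
0 0 0
0 0 0
0 0 0
0 0 0

Lights still on: 0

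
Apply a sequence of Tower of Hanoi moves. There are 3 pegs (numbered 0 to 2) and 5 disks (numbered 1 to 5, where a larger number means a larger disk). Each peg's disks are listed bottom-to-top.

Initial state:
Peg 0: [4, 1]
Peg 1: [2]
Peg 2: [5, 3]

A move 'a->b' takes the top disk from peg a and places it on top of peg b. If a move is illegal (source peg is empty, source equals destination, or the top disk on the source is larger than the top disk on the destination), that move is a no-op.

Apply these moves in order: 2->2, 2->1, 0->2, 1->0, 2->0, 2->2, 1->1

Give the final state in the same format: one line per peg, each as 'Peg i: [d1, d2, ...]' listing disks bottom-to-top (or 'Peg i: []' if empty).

Answer: Peg 0: [4, 2, 1]
Peg 1: []
Peg 2: [5, 3]

Derivation:
After move 1 (2->2):
Peg 0: [4, 1]
Peg 1: [2]
Peg 2: [5, 3]

After move 2 (2->1):
Peg 0: [4, 1]
Peg 1: [2]
Peg 2: [5, 3]

After move 3 (0->2):
Peg 0: [4]
Peg 1: [2]
Peg 2: [5, 3, 1]

After move 4 (1->0):
Peg 0: [4, 2]
Peg 1: []
Peg 2: [5, 3, 1]

After move 5 (2->0):
Peg 0: [4, 2, 1]
Peg 1: []
Peg 2: [5, 3]

After move 6 (2->2):
Peg 0: [4, 2, 1]
Peg 1: []
Peg 2: [5, 3]

After move 7 (1->1):
Peg 0: [4, 2, 1]
Peg 1: []
Peg 2: [5, 3]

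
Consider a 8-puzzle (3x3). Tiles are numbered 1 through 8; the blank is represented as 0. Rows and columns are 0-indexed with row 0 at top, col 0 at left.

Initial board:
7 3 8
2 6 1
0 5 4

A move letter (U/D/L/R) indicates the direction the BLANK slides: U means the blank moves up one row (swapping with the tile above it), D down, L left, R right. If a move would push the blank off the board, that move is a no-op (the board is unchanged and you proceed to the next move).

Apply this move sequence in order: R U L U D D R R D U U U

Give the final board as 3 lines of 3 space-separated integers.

After move 1 (R):
7 3 8
2 6 1
5 0 4

After move 2 (U):
7 3 8
2 0 1
5 6 4

After move 3 (L):
7 3 8
0 2 1
5 6 4

After move 4 (U):
0 3 8
7 2 1
5 6 4

After move 5 (D):
7 3 8
0 2 1
5 6 4

After move 6 (D):
7 3 8
5 2 1
0 6 4

After move 7 (R):
7 3 8
5 2 1
6 0 4

After move 8 (R):
7 3 8
5 2 1
6 4 0

After move 9 (D):
7 3 8
5 2 1
6 4 0

After move 10 (U):
7 3 8
5 2 0
6 4 1

After move 11 (U):
7 3 0
5 2 8
6 4 1

After move 12 (U):
7 3 0
5 2 8
6 4 1

Answer: 7 3 0
5 2 8
6 4 1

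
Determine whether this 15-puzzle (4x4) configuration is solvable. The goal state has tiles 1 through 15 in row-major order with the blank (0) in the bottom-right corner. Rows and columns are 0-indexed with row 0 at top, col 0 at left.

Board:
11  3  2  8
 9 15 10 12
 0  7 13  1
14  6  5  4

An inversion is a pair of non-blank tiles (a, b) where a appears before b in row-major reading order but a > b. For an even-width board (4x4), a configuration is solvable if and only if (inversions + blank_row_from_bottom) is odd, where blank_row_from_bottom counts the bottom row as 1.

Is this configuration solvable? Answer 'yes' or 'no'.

Inversions: 56
Blank is in row 2 (0-indexed from top), which is row 2 counting from the bottom (bottom = 1).
56 + 2 = 58, which is even, so the puzzle is not solvable.

Answer: no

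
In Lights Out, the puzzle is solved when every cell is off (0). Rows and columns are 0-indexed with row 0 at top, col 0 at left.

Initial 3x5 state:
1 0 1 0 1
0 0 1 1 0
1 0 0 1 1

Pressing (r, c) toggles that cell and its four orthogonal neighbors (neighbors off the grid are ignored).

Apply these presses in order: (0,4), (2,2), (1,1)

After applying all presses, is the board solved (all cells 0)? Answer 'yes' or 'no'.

Answer: no

Derivation:
After press 1 at (0,4):
1 0 1 1 0
0 0 1 1 1
1 0 0 1 1

After press 2 at (2,2):
1 0 1 1 0
0 0 0 1 1
1 1 1 0 1

After press 3 at (1,1):
1 1 1 1 0
1 1 1 1 1
1 0 1 0 1

Lights still on: 12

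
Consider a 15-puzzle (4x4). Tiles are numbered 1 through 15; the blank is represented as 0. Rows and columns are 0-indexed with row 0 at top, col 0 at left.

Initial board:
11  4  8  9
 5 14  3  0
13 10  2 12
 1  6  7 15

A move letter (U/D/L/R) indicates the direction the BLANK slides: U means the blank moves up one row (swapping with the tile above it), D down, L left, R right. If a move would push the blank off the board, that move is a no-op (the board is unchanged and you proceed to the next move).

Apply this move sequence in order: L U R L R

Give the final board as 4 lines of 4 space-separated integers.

After move 1 (L):
11  4  8  9
 5 14  0  3
13 10  2 12
 1  6  7 15

After move 2 (U):
11  4  0  9
 5 14  8  3
13 10  2 12
 1  6  7 15

After move 3 (R):
11  4  9  0
 5 14  8  3
13 10  2 12
 1  6  7 15

After move 4 (L):
11  4  0  9
 5 14  8  3
13 10  2 12
 1  6  7 15

After move 5 (R):
11  4  9  0
 5 14  8  3
13 10  2 12
 1  6  7 15

Answer: 11  4  9  0
 5 14  8  3
13 10  2 12
 1  6  7 15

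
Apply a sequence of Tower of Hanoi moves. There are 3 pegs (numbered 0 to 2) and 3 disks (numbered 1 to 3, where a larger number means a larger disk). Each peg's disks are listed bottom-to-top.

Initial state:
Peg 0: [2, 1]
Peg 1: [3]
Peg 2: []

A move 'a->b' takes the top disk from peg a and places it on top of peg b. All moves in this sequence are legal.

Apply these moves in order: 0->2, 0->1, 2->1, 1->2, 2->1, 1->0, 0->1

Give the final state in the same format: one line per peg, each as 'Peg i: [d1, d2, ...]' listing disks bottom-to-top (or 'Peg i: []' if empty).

After move 1 (0->2):
Peg 0: [2]
Peg 1: [3]
Peg 2: [1]

After move 2 (0->1):
Peg 0: []
Peg 1: [3, 2]
Peg 2: [1]

After move 3 (2->1):
Peg 0: []
Peg 1: [3, 2, 1]
Peg 2: []

After move 4 (1->2):
Peg 0: []
Peg 1: [3, 2]
Peg 2: [1]

After move 5 (2->1):
Peg 0: []
Peg 1: [3, 2, 1]
Peg 2: []

After move 6 (1->0):
Peg 0: [1]
Peg 1: [3, 2]
Peg 2: []

After move 7 (0->1):
Peg 0: []
Peg 1: [3, 2, 1]
Peg 2: []

Answer: Peg 0: []
Peg 1: [3, 2, 1]
Peg 2: []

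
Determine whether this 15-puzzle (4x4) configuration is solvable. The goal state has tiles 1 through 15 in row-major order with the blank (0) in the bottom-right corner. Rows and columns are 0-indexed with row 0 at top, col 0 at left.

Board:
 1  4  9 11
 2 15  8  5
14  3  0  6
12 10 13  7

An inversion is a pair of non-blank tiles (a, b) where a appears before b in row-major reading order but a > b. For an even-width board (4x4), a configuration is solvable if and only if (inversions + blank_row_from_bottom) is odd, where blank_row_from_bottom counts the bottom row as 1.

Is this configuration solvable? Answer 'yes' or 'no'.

Answer: yes

Derivation:
Inversions: 39
Blank is in row 2 (0-indexed from top), which is row 2 counting from the bottom (bottom = 1).
39 + 2 = 41, which is odd, so the puzzle is solvable.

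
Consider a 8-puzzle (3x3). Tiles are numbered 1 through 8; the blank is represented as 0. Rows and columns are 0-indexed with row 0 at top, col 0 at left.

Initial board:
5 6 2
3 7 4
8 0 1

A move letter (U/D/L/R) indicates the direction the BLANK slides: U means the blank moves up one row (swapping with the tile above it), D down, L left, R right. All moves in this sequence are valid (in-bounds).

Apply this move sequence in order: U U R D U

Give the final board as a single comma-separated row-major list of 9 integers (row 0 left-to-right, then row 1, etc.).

After move 1 (U):
5 6 2
3 0 4
8 7 1

After move 2 (U):
5 0 2
3 6 4
8 7 1

After move 3 (R):
5 2 0
3 6 4
8 7 1

After move 4 (D):
5 2 4
3 6 0
8 7 1

After move 5 (U):
5 2 0
3 6 4
8 7 1

Answer: 5, 2, 0, 3, 6, 4, 8, 7, 1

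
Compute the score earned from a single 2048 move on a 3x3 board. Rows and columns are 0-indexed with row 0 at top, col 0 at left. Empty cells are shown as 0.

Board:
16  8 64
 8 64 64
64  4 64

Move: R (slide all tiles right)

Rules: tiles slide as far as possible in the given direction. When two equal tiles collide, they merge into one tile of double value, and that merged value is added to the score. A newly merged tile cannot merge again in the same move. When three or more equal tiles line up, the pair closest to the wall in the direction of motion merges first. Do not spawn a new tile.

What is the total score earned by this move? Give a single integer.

Answer: 128

Derivation:
Slide right:
row 0: [16, 8, 64] -> [16, 8, 64]  score +0 (running 0)
row 1: [8, 64, 64] -> [0, 8, 128]  score +128 (running 128)
row 2: [64, 4, 64] -> [64, 4, 64]  score +0 (running 128)
Board after move:
 16   8  64
  0   8 128
 64   4  64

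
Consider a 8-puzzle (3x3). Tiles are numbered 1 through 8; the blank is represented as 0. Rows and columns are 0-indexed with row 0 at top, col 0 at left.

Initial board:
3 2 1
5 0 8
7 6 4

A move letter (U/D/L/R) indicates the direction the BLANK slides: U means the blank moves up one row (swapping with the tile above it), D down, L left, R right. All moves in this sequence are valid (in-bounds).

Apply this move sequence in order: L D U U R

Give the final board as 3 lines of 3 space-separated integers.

After move 1 (L):
3 2 1
0 5 8
7 6 4

After move 2 (D):
3 2 1
7 5 8
0 6 4

After move 3 (U):
3 2 1
0 5 8
7 6 4

After move 4 (U):
0 2 1
3 5 8
7 6 4

After move 5 (R):
2 0 1
3 5 8
7 6 4

Answer: 2 0 1
3 5 8
7 6 4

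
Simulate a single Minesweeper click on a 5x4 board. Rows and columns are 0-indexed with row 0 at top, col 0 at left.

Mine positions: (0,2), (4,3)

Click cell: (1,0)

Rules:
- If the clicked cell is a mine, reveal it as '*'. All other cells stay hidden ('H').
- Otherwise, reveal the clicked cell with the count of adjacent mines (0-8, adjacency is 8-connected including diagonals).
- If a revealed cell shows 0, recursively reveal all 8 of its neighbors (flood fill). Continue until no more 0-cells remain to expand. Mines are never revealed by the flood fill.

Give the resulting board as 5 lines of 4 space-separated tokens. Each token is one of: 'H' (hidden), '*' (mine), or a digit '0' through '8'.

0 1 H H
0 1 1 1
0 0 0 0
0 0 1 1
0 0 1 H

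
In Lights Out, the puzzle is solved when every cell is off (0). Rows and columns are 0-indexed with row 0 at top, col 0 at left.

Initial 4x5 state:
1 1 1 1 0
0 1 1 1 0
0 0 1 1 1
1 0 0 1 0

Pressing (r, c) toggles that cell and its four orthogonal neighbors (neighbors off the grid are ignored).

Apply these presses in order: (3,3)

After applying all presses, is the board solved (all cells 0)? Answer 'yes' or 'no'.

Answer: no

Derivation:
After press 1 at (3,3):
1 1 1 1 0
0 1 1 1 0
0 0 1 0 1
1 0 1 0 1

Lights still on: 12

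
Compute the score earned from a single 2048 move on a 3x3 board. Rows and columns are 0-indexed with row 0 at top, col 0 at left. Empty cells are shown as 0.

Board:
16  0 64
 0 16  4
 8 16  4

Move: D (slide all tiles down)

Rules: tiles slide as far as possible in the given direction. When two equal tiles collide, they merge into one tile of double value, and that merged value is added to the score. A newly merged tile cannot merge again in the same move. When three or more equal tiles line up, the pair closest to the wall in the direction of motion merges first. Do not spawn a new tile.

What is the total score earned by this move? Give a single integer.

Answer: 40

Derivation:
Slide down:
col 0: [16, 0, 8] -> [0, 16, 8]  score +0 (running 0)
col 1: [0, 16, 16] -> [0, 0, 32]  score +32 (running 32)
col 2: [64, 4, 4] -> [0, 64, 8]  score +8 (running 40)
Board after move:
 0  0  0
16  0 64
 8 32  8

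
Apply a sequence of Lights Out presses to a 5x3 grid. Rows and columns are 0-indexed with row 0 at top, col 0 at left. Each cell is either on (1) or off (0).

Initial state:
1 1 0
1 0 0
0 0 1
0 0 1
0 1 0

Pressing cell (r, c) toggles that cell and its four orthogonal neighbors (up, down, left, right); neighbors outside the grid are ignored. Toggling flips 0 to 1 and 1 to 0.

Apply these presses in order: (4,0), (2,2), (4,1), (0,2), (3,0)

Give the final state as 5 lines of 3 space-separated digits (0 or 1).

After press 1 at (4,0):
1 1 0
1 0 0
0 0 1
1 0 1
1 0 0

After press 2 at (2,2):
1 1 0
1 0 1
0 1 0
1 0 0
1 0 0

After press 3 at (4,1):
1 1 0
1 0 1
0 1 0
1 1 0
0 1 1

After press 4 at (0,2):
1 0 1
1 0 0
0 1 0
1 1 0
0 1 1

After press 5 at (3,0):
1 0 1
1 0 0
1 1 0
0 0 0
1 1 1

Answer: 1 0 1
1 0 0
1 1 0
0 0 0
1 1 1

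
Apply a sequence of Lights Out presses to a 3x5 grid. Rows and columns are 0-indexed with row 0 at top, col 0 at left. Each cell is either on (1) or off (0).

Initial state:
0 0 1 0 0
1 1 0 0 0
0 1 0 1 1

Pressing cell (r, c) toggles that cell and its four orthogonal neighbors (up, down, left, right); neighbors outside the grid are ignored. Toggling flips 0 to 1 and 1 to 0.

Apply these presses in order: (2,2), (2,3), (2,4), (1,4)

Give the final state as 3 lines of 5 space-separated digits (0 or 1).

After press 1 at (2,2):
0 0 1 0 0
1 1 1 0 0
0 0 1 0 1

After press 2 at (2,3):
0 0 1 0 0
1 1 1 1 0
0 0 0 1 0

After press 3 at (2,4):
0 0 1 0 0
1 1 1 1 1
0 0 0 0 1

After press 4 at (1,4):
0 0 1 0 1
1 1 1 0 0
0 0 0 0 0

Answer: 0 0 1 0 1
1 1 1 0 0
0 0 0 0 0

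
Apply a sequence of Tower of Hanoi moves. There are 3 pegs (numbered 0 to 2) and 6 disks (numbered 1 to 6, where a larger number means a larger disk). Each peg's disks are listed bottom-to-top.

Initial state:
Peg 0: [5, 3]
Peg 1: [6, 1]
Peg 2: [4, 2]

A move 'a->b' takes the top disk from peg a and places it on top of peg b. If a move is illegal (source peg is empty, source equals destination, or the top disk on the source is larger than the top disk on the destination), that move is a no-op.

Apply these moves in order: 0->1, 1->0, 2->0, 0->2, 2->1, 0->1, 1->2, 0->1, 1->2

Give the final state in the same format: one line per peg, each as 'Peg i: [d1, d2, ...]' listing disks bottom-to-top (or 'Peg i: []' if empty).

Answer: Peg 0: [5]
Peg 1: [6, 3]
Peg 2: [4, 2, 1]

Derivation:
After move 1 (0->1):
Peg 0: [5, 3]
Peg 1: [6, 1]
Peg 2: [4, 2]

After move 2 (1->0):
Peg 0: [5, 3, 1]
Peg 1: [6]
Peg 2: [4, 2]

After move 3 (2->0):
Peg 0: [5, 3, 1]
Peg 1: [6]
Peg 2: [4, 2]

After move 4 (0->2):
Peg 0: [5, 3]
Peg 1: [6]
Peg 2: [4, 2, 1]

After move 5 (2->1):
Peg 0: [5, 3]
Peg 1: [6, 1]
Peg 2: [4, 2]

After move 6 (0->1):
Peg 0: [5, 3]
Peg 1: [6, 1]
Peg 2: [4, 2]

After move 7 (1->2):
Peg 0: [5, 3]
Peg 1: [6]
Peg 2: [4, 2, 1]

After move 8 (0->1):
Peg 0: [5]
Peg 1: [6, 3]
Peg 2: [4, 2, 1]

After move 9 (1->2):
Peg 0: [5]
Peg 1: [6, 3]
Peg 2: [4, 2, 1]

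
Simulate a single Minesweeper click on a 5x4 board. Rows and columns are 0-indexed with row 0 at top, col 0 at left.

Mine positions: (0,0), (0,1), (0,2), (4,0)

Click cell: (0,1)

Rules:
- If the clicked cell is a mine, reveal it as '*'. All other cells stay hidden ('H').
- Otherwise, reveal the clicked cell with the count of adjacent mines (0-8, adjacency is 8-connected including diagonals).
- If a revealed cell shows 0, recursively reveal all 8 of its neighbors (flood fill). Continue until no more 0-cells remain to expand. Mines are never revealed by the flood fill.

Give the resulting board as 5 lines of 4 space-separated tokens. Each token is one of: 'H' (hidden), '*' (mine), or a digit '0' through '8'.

H * H H
H H H H
H H H H
H H H H
H H H H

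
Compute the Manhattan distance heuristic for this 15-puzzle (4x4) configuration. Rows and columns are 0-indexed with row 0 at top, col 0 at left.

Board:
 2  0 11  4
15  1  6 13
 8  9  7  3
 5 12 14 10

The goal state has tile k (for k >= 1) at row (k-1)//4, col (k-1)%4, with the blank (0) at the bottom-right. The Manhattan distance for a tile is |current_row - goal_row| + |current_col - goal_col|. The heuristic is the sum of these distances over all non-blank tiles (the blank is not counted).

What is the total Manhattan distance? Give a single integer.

Answer: 33

Derivation:
Tile 2: at (0,0), goal (0,1), distance |0-0|+|0-1| = 1
Tile 11: at (0,2), goal (2,2), distance |0-2|+|2-2| = 2
Tile 4: at (0,3), goal (0,3), distance |0-0|+|3-3| = 0
Tile 15: at (1,0), goal (3,2), distance |1-3|+|0-2| = 4
Tile 1: at (1,1), goal (0,0), distance |1-0|+|1-0| = 2
Tile 6: at (1,2), goal (1,1), distance |1-1|+|2-1| = 1
Tile 13: at (1,3), goal (3,0), distance |1-3|+|3-0| = 5
Tile 8: at (2,0), goal (1,3), distance |2-1|+|0-3| = 4
Tile 9: at (2,1), goal (2,0), distance |2-2|+|1-0| = 1
Tile 7: at (2,2), goal (1,2), distance |2-1|+|2-2| = 1
Tile 3: at (2,3), goal (0,2), distance |2-0|+|3-2| = 3
Tile 5: at (3,0), goal (1,0), distance |3-1|+|0-0| = 2
Tile 12: at (3,1), goal (2,3), distance |3-2|+|1-3| = 3
Tile 14: at (3,2), goal (3,1), distance |3-3|+|2-1| = 1
Tile 10: at (3,3), goal (2,1), distance |3-2|+|3-1| = 3
Sum: 1 + 2 + 0 + 4 + 2 + 1 + 5 + 4 + 1 + 1 + 3 + 2 + 3 + 1 + 3 = 33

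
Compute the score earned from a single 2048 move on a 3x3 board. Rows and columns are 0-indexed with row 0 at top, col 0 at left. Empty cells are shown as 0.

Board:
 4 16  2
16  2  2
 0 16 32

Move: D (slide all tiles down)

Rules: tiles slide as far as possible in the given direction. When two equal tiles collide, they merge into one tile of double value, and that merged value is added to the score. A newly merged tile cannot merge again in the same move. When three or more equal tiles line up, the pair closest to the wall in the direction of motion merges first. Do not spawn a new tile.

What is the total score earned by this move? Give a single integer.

Slide down:
col 0: [4, 16, 0] -> [0, 4, 16]  score +0 (running 0)
col 1: [16, 2, 16] -> [16, 2, 16]  score +0 (running 0)
col 2: [2, 2, 32] -> [0, 4, 32]  score +4 (running 4)
Board after move:
 0 16  0
 4  2  4
16 16 32

Answer: 4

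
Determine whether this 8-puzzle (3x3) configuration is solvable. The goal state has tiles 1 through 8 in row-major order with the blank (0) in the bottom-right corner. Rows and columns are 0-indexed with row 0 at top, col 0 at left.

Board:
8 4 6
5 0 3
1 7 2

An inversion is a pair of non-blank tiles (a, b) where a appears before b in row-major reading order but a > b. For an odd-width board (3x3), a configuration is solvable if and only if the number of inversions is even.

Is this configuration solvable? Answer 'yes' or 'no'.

Answer: yes

Derivation:
Inversions (pairs i<j in row-major order where tile[i] > tile[j] > 0): 20
20 is even, so the puzzle is solvable.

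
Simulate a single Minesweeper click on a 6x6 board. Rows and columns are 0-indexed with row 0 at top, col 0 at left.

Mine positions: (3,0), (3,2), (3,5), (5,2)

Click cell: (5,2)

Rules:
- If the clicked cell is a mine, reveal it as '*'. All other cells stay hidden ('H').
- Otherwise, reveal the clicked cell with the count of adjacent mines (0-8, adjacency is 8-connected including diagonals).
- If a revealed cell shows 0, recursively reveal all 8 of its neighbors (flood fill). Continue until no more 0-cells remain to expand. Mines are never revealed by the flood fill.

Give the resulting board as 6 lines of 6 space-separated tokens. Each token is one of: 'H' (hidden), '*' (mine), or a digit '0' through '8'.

H H H H H H
H H H H H H
H H H H H H
H H H H H H
H H H H H H
H H * H H H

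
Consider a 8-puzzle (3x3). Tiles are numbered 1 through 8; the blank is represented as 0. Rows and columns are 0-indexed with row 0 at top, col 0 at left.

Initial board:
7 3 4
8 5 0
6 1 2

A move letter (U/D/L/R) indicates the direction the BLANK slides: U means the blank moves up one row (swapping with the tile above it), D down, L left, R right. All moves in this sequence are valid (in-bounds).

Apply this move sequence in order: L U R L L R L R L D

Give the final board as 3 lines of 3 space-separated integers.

After move 1 (L):
7 3 4
8 0 5
6 1 2

After move 2 (U):
7 0 4
8 3 5
6 1 2

After move 3 (R):
7 4 0
8 3 5
6 1 2

After move 4 (L):
7 0 4
8 3 5
6 1 2

After move 5 (L):
0 7 4
8 3 5
6 1 2

After move 6 (R):
7 0 4
8 3 5
6 1 2

After move 7 (L):
0 7 4
8 3 5
6 1 2

After move 8 (R):
7 0 4
8 3 5
6 1 2

After move 9 (L):
0 7 4
8 3 5
6 1 2

After move 10 (D):
8 7 4
0 3 5
6 1 2

Answer: 8 7 4
0 3 5
6 1 2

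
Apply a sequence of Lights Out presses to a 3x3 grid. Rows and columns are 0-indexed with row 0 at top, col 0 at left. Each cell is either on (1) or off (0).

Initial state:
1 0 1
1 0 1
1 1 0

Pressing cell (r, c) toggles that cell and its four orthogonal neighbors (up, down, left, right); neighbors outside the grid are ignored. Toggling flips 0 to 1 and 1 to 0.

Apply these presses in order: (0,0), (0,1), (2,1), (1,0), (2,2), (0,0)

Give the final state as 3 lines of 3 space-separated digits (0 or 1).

Answer: 1 1 0
0 1 0
1 1 0

Derivation:
After press 1 at (0,0):
0 1 1
0 0 1
1 1 0

After press 2 at (0,1):
1 0 0
0 1 1
1 1 0

After press 3 at (2,1):
1 0 0
0 0 1
0 0 1

After press 4 at (1,0):
0 0 0
1 1 1
1 0 1

After press 5 at (2,2):
0 0 0
1 1 0
1 1 0

After press 6 at (0,0):
1 1 0
0 1 0
1 1 0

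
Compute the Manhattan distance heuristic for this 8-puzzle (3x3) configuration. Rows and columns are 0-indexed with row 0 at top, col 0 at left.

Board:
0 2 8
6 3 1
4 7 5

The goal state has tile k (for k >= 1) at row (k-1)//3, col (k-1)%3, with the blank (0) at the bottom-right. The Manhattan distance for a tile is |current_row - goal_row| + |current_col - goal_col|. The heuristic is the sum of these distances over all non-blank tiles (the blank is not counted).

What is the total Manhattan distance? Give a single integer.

Answer: 14

Derivation:
Tile 2: at (0,1), goal (0,1), distance |0-0|+|1-1| = 0
Tile 8: at (0,2), goal (2,1), distance |0-2|+|2-1| = 3
Tile 6: at (1,0), goal (1,2), distance |1-1|+|0-2| = 2
Tile 3: at (1,1), goal (0,2), distance |1-0|+|1-2| = 2
Tile 1: at (1,2), goal (0,0), distance |1-0|+|2-0| = 3
Tile 4: at (2,0), goal (1,0), distance |2-1|+|0-0| = 1
Tile 7: at (2,1), goal (2,0), distance |2-2|+|1-0| = 1
Tile 5: at (2,2), goal (1,1), distance |2-1|+|2-1| = 2
Sum: 0 + 3 + 2 + 2 + 3 + 1 + 1 + 2 = 14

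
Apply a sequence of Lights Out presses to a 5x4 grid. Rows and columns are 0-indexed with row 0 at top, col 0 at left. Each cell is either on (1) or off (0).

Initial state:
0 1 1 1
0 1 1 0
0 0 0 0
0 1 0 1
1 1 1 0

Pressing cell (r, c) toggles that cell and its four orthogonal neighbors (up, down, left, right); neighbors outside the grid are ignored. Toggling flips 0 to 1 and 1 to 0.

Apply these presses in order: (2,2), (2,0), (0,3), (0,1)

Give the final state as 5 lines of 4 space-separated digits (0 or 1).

Answer: 1 0 1 0
1 0 0 1
1 0 1 1
1 1 1 1
1 1 1 0

Derivation:
After press 1 at (2,2):
0 1 1 1
0 1 0 0
0 1 1 1
0 1 1 1
1 1 1 0

After press 2 at (2,0):
0 1 1 1
1 1 0 0
1 0 1 1
1 1 1 1
1 1 1 0

After press 3 at (0,3):
0 1 0 0
1 1 0 1
1 0 1 1
1 1 1 1
1 1 1 0

After press 4 at (0,1):
1 0 1 0
1 0 0 1
1 0 1 1
1 1 1 1
1 1 1 0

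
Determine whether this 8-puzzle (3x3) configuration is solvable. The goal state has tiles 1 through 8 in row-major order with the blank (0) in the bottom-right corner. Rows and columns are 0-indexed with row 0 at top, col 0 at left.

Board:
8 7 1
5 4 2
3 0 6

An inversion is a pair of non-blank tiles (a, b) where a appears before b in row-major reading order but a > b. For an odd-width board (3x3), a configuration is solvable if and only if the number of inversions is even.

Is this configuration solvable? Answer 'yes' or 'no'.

Inversions (pairs i<j in row-major order where tile[i] > tile[j] > 0): 18
18 is even, so the puzzle is solvable.

Answer: yes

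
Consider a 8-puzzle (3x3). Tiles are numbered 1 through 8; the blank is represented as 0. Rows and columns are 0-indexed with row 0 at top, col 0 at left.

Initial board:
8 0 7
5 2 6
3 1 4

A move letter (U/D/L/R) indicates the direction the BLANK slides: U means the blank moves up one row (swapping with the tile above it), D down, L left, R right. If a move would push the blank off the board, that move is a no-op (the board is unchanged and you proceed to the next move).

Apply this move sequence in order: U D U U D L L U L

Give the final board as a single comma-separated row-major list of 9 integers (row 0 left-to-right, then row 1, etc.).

After move 1 (U):
8 0 7
5 2 6
3 1 4

After move 2 (D):
8 2 7
5 0 6
3 1 4

After move 3 (U):
8 0 7
5 2 6
3 1 4

After move 4 (U):
8 0 7
5 2 6
3 1 4

After move 5 (D):
8 2 7
5 0 6
3 1 4

After move 6 (L):
8 2 7
0 5 6
3 1 4

After move 7 (L):
8 2 7
0 5 6
3 1 4

After move 8 (U):
0 2 7
8 5 6
3 1 4

After move 9 (L):
0 2 7
8 5 6
3 1 4

Answer: 0, 2, 7, 8, 5, 6, 3, 1, 4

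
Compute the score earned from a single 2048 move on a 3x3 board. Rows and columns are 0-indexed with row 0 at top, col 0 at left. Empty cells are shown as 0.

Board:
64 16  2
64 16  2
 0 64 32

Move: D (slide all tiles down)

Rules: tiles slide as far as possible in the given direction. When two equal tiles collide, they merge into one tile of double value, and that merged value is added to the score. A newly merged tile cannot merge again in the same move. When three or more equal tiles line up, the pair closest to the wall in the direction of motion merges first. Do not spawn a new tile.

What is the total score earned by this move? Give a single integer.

Slide down:
col 0: [64, 64, 0] -> [0, 0, 128]  score +128 (running 128)
col 1: [16, 16, 64] -> [0, 32, 64]  score +32 (running 160)
col 2: [2, 2, 32] -> [0, 4, 32]  score +4 (running 164)
Board after move:
  0   0   0
  0  32   4
128  64  32

Answer: 164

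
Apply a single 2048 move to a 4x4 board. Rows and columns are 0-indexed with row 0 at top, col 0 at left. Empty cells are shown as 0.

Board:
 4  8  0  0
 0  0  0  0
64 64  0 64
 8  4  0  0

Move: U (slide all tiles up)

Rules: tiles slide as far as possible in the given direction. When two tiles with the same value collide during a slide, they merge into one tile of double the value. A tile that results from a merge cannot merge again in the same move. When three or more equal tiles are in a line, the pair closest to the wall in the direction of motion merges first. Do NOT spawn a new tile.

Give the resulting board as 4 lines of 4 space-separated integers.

Slide up:
col 0: [4, 0, 64, 8] -> [4, 64, 8, 0]
col 1: [8, 0, 64, 4] -> [8, 64, 4, 0]
col 2: [0, 0, 0, 0] -> [0, 0, 0, 0]
col 3: [0, 0, 64, 0] -> [64, 0, 0, 0]

Answer:  4  8  0 64
64 64  0  0
 8  4  0  0
 0  0  0  0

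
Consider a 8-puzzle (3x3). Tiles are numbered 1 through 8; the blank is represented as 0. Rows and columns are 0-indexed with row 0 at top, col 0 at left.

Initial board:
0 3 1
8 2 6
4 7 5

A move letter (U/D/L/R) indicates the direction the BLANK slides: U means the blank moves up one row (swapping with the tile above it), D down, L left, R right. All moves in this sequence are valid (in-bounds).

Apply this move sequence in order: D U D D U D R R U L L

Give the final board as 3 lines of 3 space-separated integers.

After move 1 (D):
8 3 1
0 2 6
4 7 5

After move 2 (U):
0 3 1
8 2 6
4 7 5

After move 3 (D):
8 3 1
0 2 6
4 7 5

After move 4 (D):
8 3 1
4 2 6
0 7 5

After move 5 (U):
8 3 1
0 2 6
4 7 5

After move 6 (D):
8 3 1
4 2 6
0 7 5

After move 7 (R):
8 3 1
4 2 6
7 0 5

After move 8 (R):
8 3 1
4 2 6
7 5 0

After move 9 (U):
8 3 1
4 2 0
7 5 6

After move 10 (L):
8 3 1
4 0 2
7 5 6

After move 11 (L):
8 3 1
0 4 2
7 5 6

Answer: 8 3 1
0 4 2
7 5 6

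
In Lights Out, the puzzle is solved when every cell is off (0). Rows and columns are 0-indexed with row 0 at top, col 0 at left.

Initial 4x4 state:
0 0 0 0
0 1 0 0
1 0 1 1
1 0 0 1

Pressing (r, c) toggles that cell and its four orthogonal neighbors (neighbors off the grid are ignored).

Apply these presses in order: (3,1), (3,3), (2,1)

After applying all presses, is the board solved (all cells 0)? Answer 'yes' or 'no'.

After press 1 at (3,1):
0 0 0 0
0 1 0 0
1 1 1 1
0 1 1 1

After press 2 at (3,3):
0 0 0 0
0 1 0 0
1 1 1 0
0 1 0 0

After press 3 at (2,1):
0 0 0 0
0 0 0 0
0 0 0 0
0 0 0 0

Lights still on: 0

Answer: yes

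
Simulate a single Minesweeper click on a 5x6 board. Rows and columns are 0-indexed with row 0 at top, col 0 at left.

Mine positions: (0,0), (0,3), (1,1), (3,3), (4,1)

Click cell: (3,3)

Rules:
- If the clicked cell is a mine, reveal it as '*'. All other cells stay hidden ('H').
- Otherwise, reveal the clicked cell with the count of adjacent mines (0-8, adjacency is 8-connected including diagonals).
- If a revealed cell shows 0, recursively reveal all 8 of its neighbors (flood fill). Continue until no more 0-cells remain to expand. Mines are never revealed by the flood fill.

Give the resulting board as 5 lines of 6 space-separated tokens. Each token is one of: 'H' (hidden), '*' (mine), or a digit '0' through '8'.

H H H H H H
H H H H H H
H H H H H H
H H H * H H
H H H H H H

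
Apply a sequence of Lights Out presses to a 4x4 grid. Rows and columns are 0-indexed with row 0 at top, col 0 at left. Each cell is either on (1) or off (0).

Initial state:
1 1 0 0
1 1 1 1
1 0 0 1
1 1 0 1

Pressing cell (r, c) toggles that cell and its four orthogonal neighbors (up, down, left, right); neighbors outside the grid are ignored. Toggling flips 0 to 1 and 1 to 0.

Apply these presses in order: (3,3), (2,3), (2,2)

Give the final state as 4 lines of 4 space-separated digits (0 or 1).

After press 1 at (3,3):
1 1 0 0
1 1 1 1
1 0 0 0
1 1 1 0

After press 2 at (2,3):
1 1 0 0
1 1 1 0
1 0 1 1
1 1 1 1

After press 3 at (2,2):
1 1 0 0
1 1 0 0
1 1 0 0
1 1 0 1

Answer: 1 1 0 0
1 1 0 0
1 1 0 0
1 1 0 1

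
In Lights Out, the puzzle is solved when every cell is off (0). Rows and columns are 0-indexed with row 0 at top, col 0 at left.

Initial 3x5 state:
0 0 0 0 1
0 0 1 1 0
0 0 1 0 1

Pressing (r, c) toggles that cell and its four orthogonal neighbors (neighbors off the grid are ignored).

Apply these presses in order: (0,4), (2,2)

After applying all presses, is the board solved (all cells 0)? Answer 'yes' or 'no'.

Answer: no

Derivation:
After press 1 at (0,4):
0 0 0 1 0
0 0 1 1 1
0 0 1 0 1

After press 2 at (2,2):
0 0 0 1 0
0 0 0 1 1
0 1 0 1 1

Lights still on: 6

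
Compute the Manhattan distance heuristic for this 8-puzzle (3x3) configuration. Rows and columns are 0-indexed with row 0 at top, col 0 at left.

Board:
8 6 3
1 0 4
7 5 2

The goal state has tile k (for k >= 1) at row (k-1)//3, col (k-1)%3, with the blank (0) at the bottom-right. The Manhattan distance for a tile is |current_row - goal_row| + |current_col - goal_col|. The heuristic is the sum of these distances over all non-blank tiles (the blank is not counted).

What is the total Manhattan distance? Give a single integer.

Answer: 12

Derivation:
Tile 8: (0,0)->(2,1) = 3
Tile 6: (0,1)->(1,2) = 2
Tile 3: (0,2)->(0,2) = 0
Tile 1: (1,0)->(0,0) = 1
Tile 4: (1,2)->(1,0) = 2
Tile 7: (2,0)->(2,0) = 0
Tile 5: (2,1)->(1,1) = 1
Tile 2: (2,2)->(0,1) = 3
Sum: 3 + 2 + 0 + 1 + 2 + 0 + 1 + 3 = 12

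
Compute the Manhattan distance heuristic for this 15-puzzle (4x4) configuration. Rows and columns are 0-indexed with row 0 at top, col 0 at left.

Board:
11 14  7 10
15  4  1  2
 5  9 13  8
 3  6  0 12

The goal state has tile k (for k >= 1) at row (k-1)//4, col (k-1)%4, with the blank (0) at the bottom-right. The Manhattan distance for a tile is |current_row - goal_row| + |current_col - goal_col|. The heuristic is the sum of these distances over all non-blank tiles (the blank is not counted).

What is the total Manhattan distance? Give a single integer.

Answer: 39

Derivation:
Tile 11: (0,0)->(2,2) = 4
Tile 14: (0,1)->(3,1) = 3
Tile 7: (0,2)->(1,2) = 1
Tile 10: (0,3)->(2,1) = 4
Tile 15: (1,0)->(3,2) = 4
Tile 4: (1,1)->(0,3) = 3
Tile 1: (1,2)->(0,0) = 3
Tile 2: (1,3)->(0,1) = 3
Tile 5: (2,0)->(1,0) = 1
Tile 9: (2,1)->(2,0) = 1
Tile 13: (2,2)->(3,0) = 3
Tile 8: (2,3)->(1,3) = 1
Tile 3: (3,0)->(0,2) = 5
Tile 6: (3,1)->(1,1) = 2
Tile 12: (3,3)->(2,3) = 1
Sum: 4 + 3 + 1 + 4 + 4 + 3 + 3 + 3 + 1 + 1 + 3 + 1 + 5 + 2 + 1 = 39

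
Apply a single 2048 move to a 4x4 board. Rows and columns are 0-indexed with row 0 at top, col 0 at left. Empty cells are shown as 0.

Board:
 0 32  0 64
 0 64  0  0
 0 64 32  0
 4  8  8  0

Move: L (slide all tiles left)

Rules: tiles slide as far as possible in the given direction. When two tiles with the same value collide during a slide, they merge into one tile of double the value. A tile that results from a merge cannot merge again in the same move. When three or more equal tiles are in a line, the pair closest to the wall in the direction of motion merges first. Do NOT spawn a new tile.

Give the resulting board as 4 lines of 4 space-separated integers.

Answer: 32 64  0  0
64  0  0  0
64 32  0  0
 4 16  0  0

Derivation:
Slide left:
row 0: [0, 32, 0, 64] -> [32, 64, 0, 0]
row 1: [0, 64, 0, 0] -> [64, 0, 0, 0]
row 2: [0, 64, 32, 0] -> [64, 32, 0, 0]
row 3: [4, 8, 8, 0] -> [4, 16, 0, 0]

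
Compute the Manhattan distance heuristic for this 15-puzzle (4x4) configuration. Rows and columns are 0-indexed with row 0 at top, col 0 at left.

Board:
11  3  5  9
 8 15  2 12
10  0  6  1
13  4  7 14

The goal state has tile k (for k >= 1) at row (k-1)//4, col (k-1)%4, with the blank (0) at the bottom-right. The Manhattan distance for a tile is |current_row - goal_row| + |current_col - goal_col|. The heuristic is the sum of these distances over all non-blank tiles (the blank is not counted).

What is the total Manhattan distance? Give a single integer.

Tile 11: at (0,0), goal (2,2), distance |0-2|+|0-2| = 4
Tile 3: at (0,1), goal (0,2), distance |0-0|+|1-2| = 1
Tile 5: at (0,2), goal (1,0), distance |0-1|+|2-0| = 3
Tile 9: at (0,3), goal (2,0), distance |0-2|+|3-0| = 5
Tile 8: at (1,0), goal (1,3), distance |1-1|+|0-3| = 3
Tile 15: at (1,1), goal (3,2), distance |1-3|+|1-2| = 3
Tile 2: at (1,2), goal (0,1), distance |1-0|+|2-1| = 2
Tile 12: at (1,3), goal (2,3), distance |1-2|+|3-3| = 1
Tile 10: at (2,0), goal (2,1), distance |2-2|+|0-1| = 1
Tile 6: at (2,2), goal (1,1), distance |2-1|+|2-1| = 2
Tile 1: at (2,3), goal (0,0), distance |2-0|+|3-0| = 5
Tile 13: at (3,0), goal (3,0), distance |3-3|+|0-0| = 0
Tile 4: at (3,1), goal (0,3), distance |3-0|+|1-3| = 5
Tile 7: at (3,2), goal (1,2), distance |3-1|+|2-2| = 2
Tile 14: at (3,3), goal (3,1), distance |3-3|+|3-1| = 2
Sum: 4 + 1 + 3 + 5 + 3 + 3 + 2 + 1 + 1 + 2 + 5 + 0 + 5 + 2 + 2 = 39

Answer: 39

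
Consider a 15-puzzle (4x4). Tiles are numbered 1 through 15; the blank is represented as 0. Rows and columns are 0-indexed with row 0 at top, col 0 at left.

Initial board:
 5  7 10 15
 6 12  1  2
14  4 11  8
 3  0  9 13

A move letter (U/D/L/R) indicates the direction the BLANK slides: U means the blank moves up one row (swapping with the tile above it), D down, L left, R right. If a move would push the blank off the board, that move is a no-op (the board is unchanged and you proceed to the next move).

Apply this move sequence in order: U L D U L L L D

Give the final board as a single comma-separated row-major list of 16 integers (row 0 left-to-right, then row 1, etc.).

After move 1 (U):
 5  7 10 15
 6 12  1  2
14  0 11  8
 3  4  9 13

After move 2 (L):
 5  7 10 15
 6 12  1  2
 0 14 11  8
 3  4  9 13

After move 3 (D):
 5  7 10 15
 6 12  1  2
 3 14 11  8
 0  4  9 13

After move 4 (U):
 5  7 10 15
 6 12  1  2
 0 14 11  8
 3  4  9 13

After move 5 (L):
 5  7 10 15
 6 12  1  2
 0 14 11  8
 3  4  9 13

After move 6 (L):
 5  7 10 15
 6 12  1  2
 0 14 11  8
 3  4  9 13

After move 7 (L):
 5  7 10 15
 6 12  1  2
 0 14 11  8
 3  4  9 13

After move 8 (D):
 5  7 10 15
 6 12  1  2
 3 14 11  8
 0  4  9 13

Answer: 5, 7, 10, 15, 6, 12, 1, 2, 3, 14, 11, 8, 0, 4, 9, 13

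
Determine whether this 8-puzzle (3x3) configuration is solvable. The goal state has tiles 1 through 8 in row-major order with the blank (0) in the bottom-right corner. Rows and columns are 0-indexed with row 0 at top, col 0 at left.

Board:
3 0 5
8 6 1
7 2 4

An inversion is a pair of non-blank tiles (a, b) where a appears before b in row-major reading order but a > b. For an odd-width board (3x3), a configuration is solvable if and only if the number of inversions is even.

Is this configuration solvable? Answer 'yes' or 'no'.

Answer: no

Derivation:
Inversions (pairs i<j in row-major order where tile[i] > tile[j] > 0): 15
15 is odd, so the puzzle is not solvable.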